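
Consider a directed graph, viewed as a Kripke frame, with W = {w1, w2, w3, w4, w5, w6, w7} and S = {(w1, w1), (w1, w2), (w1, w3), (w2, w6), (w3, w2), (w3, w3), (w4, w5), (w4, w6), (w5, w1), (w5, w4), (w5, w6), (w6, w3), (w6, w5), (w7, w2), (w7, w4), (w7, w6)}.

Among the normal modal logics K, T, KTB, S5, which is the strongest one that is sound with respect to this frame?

K

Reflexive (axiom T): no — w2 is not related to itself.
Symmetric (axiom B): no — w1 S w2 but not w2 S w1.
Euclidean (axiom 5): no — w1 S w2 and w1 S w3, but not w2 S w3.
So F validates K; T would additionally require S to be reflexive. The strongest is K.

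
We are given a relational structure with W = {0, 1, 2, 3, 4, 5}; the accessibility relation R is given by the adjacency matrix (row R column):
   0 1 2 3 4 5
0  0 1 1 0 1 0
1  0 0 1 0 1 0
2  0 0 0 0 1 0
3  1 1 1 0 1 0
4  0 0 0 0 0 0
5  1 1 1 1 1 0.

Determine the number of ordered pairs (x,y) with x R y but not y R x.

15

Enumerating: (0,1), (0,2), (0,4), (1,2), (1,4), (2,4), (3,0), (3,1), (3,2), (3,4), (5,0), (5,1), (5,2), (5,3), (5,4).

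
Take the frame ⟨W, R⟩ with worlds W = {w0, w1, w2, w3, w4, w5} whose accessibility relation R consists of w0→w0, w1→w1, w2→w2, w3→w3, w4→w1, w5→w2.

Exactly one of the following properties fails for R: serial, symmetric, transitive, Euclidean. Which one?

symmetric

Serial: yes — every world has a successor (e.g. w0 R w0).
Symmetric: no — w4 R w1 but not w1 R w4.
Transitive: yes — every two-step R-path is closed by a direct edge.
Euclidean: yes — any two successors of a common world are R-related.
Only symmetric fails.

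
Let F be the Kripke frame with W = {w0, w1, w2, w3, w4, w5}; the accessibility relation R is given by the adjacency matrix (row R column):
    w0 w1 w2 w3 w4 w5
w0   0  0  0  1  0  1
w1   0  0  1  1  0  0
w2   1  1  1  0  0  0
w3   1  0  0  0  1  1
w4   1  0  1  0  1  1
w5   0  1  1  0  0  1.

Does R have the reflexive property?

No

Reflexive: no — w0 is not related to itself.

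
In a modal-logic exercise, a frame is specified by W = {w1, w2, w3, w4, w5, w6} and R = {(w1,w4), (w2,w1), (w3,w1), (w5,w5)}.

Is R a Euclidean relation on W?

No

Euclidean: no — w1 R w4 and w1 R w4, but not w4 R w4.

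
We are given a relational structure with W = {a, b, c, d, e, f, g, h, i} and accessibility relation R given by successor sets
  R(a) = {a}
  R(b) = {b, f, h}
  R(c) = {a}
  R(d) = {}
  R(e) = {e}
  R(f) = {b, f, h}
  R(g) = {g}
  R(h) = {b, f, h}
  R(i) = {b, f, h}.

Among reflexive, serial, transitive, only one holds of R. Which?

Reflexive: no — c is not related to itself.
Serial: no — d has no R-successor.
Transitive: yes — every two-step R-path is closed by a direct edge.
Only transitive holds.

transitive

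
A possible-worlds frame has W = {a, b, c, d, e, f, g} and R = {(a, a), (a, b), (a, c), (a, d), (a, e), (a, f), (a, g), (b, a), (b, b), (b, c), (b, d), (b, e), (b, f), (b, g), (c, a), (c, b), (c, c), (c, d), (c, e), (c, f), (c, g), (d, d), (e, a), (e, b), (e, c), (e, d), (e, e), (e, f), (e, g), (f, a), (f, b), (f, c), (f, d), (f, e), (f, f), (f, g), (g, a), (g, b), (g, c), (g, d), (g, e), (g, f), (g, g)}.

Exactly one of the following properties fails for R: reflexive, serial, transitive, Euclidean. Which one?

Euclidean

Reflexive: yes — every world is R-related to itself.
Serial: yes — every world has a successor (e.g. a R a).
Transitive: yes — every two-step R-path is closed by a direct edge.
Euclidean: no — a R d and a R b, but not d R b.
Only Euclidean fails.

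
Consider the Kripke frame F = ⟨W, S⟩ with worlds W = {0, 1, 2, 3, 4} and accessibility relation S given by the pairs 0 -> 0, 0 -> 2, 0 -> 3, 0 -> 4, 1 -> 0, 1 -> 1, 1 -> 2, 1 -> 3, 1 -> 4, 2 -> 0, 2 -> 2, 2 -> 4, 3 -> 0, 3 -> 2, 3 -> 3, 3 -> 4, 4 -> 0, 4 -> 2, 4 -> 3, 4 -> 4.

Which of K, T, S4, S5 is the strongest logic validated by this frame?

T

Reflexive (axiom T): yes — every world is S-related to itself.
Transitive (axiom 4): no — 2 S 0 and 0 S 3, but not 2 S 3.
Euclidean (axiom 5): no — 0 S 2 and 0 S 3, but not 2 S 3.
So F validates K, T; S4 would additionally require S to be transitive. The strongest is T.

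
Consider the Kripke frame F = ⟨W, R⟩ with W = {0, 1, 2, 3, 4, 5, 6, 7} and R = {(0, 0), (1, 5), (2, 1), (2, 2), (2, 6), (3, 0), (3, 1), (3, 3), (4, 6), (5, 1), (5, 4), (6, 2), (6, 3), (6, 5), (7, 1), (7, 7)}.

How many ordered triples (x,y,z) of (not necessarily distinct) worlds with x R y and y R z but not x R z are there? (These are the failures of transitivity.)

18

Enumerating: (1,5,1), (1,5,4), (2,1,5), (2,6,3), (2,6,5), (3,1,5), (4,6,2), (4,6,3), (4,6,5), (5,1,5), (5,4,6), (6,2,1), (6,2,6), (6,3,0), (6,3,1), (6,5,1), (6,5,4), (7,1,5).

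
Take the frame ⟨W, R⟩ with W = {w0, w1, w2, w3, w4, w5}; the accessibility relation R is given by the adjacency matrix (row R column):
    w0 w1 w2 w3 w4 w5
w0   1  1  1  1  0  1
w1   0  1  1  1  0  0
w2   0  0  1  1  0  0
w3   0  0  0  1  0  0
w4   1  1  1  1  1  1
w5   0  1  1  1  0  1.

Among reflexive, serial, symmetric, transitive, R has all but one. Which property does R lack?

symmetric

Reflexive: yes — every world is R-related to itself.
Serial: yes — every world has a successor (e.g. w0 R w0).
Symmetric: no — w0 R w1 but not w1 R w0.
Transitive: yes — every two-step R-path is closed by a direct edge.
Only symmetric fails.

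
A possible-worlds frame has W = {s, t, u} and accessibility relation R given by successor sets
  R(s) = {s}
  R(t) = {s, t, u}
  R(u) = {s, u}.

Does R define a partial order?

Yes

Reflexive: yes — every world is R-related to itself.
Transitive: yes — every two-step R-path is closed by a direct edge.
Antisymmetric: yes — no distinct pair is related both ways.
So R is a partial order.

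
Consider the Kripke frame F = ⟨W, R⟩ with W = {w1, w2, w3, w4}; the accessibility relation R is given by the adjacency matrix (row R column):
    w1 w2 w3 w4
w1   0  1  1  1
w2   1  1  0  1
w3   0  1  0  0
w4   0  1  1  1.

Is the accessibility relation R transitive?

No

Transitive: no — w2 R w1 and w1 R w3, but not w2 R w3.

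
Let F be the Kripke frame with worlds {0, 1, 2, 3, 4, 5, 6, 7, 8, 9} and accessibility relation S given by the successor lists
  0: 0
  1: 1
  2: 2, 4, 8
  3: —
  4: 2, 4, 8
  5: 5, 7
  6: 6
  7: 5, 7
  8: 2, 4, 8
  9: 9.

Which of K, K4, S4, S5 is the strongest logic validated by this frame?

Transitive (axiom 4): yes — every two-step S-path is closed by a direct edge.
Reflexive (axiom T): no — 3 is not related to itself.
Euclidean (axiom 5): yes — any two successors of a common world are S-related.
So F validates K, K4; S4 would additionally require S to be reflexive. The strongest is K4.

K4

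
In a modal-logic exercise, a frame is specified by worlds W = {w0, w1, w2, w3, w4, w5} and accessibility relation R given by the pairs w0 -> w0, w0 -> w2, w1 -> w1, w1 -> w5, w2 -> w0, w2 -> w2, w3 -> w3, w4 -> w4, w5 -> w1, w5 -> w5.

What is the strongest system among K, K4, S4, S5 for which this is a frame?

Transitive (axiom 4): yes — every two-step R-path is closed by a direct edge.
Reflexive (axiom T): yes — every world is R-related to itself.
Euclidean (axiom 5): yes — any two successors of a common world are R-related.
So F validates K, K4, S4, S5. The strongest is S5.

S5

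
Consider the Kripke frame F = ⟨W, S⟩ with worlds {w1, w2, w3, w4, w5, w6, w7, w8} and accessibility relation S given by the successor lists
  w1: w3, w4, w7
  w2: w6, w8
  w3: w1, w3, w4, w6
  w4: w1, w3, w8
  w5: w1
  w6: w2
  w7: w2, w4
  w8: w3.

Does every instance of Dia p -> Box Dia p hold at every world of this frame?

By correspondence theory, 5 is valid on a frame iff S is Euclidean.
Euclidean: no — w1 S w3 and w1 S w7, but not w3 S w7.

No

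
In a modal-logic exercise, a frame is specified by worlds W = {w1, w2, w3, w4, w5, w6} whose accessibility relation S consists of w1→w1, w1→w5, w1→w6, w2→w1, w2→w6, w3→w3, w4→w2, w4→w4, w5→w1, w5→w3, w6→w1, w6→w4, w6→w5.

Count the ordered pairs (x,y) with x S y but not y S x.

6

Enumerating: (w2,w1), (w2,w6), (w4,w2), (w5,w3), (w6,w4), (w6,w5).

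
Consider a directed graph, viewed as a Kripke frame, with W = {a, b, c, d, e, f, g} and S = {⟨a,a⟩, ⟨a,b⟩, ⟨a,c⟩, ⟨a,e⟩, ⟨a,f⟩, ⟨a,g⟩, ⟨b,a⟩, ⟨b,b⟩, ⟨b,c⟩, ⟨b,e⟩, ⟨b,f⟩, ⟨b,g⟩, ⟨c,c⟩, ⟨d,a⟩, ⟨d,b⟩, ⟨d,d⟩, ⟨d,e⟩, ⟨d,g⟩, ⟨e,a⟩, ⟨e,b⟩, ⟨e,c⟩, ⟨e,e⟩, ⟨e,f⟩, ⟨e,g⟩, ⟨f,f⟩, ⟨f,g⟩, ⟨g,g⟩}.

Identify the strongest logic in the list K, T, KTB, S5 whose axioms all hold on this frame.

Reflexive (axiom T): yes — every world is S-related to itself.
Symmetric (axiom B): no — a S c but not c S a.
Euclidean (axiom 5): no — a S c and a S b, but not c S b.
So F validates K, T; KTB would additionally require S to be symmetric. The strongest is T.

T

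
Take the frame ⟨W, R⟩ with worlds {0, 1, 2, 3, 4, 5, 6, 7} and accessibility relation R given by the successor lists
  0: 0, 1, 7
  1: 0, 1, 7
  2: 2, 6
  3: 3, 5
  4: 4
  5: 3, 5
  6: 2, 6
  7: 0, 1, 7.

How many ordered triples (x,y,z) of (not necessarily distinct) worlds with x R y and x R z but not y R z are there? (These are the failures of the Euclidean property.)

0

R is Euclidean; there are no such tuples.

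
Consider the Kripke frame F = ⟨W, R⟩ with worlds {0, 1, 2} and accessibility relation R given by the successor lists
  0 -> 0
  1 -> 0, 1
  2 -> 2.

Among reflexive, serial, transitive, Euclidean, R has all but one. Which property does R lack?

Euclidean

Reflexive: yes — every world is R-related to itself.
Serial: yes — every world has a successor (e.g. 0 R 0).
Transitive: yes — every two-step R-path is closed by a direct edge.
Euclidean: no — 1 R 0 and 1 R 1, but not 0 R 1.
Only Euclidean fails.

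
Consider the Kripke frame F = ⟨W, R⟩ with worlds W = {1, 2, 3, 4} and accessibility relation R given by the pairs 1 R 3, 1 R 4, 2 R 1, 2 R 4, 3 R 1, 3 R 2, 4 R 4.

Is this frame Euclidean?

Euclidean: no — 1 R 3 and 1 R 4, but not 3 R 4.

No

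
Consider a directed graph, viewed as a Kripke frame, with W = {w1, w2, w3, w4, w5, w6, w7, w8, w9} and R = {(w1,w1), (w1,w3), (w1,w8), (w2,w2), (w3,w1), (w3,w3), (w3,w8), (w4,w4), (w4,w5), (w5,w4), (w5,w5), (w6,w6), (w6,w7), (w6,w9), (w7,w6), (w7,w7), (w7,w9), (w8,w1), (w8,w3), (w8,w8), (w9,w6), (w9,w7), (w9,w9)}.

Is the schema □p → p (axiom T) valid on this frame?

Axiom T corresponds to the accessibility relation being reflexive.
Reflexive: yes — every world is R-related to itself.

Yes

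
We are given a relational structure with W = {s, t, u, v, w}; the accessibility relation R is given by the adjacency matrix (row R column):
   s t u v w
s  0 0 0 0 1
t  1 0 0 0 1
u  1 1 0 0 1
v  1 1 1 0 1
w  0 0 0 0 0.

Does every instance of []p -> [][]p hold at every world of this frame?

Yes

Axiom 4 corresponds to the accessibility relation being transitive.
Transitive: yes — every two-step R-path is closed by a direct edge.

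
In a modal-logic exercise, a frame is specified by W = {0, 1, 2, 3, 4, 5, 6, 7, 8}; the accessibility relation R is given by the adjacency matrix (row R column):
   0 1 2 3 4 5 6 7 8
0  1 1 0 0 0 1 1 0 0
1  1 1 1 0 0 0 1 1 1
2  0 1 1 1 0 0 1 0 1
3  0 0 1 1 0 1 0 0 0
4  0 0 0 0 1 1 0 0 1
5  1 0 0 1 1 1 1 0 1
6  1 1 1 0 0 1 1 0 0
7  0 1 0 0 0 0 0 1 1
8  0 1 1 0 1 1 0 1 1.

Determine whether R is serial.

Yes

Serial: yes — every world has a successor (e.g. 0 R 0).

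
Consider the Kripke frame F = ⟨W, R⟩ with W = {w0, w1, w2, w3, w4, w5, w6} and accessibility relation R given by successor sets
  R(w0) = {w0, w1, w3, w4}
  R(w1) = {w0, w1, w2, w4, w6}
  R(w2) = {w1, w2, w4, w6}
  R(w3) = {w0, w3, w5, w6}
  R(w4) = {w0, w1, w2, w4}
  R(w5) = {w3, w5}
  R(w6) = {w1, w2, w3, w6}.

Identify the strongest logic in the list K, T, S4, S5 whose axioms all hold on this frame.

Reflexive (axiom T): yes — every world is R-related to itself.
Transitive (axiom 4): no — w0 R w1 and w1 R w2, but not w0 R w2.
Euclidean (axiom 5): no — w0 R w1 and w0 R w3, but not w1 R w3.
So F validates K, T; S4 would additionally require R to be transitive. The strongest is T.

T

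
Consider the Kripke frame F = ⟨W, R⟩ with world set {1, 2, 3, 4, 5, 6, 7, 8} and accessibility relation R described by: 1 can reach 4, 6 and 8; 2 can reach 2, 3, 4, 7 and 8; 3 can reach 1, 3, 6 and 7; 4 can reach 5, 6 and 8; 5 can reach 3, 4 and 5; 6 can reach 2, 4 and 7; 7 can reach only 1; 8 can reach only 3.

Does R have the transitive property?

Transitive: no — 1 R 4 and 4 R 5, but not 1 R 5.

No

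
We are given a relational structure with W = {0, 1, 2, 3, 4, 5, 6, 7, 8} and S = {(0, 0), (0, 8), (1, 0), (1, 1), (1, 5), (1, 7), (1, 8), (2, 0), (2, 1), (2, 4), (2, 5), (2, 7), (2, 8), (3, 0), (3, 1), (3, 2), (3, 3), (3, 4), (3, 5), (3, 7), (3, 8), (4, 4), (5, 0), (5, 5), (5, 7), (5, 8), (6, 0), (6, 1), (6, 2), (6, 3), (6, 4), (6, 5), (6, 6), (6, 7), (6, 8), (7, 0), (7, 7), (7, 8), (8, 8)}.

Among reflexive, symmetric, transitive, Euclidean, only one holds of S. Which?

Reflexive: no — 2 is not related to itself.
Symmetric: no — 0 S 8 but not 8 S 0.
Transitive: yes — every two-step S-path is closed by a direct edge.
Euclidean: no — 1 S 0 and 1 S 5, but not 0 S 5.
Only transitive holds.

transitive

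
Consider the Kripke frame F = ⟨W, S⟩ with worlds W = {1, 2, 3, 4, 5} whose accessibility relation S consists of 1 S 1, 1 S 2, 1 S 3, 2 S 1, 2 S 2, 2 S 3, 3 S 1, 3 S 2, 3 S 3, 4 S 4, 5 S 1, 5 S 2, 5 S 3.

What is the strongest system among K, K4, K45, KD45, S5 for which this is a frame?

Transitive (axiom 4): yes — every two-step S-path is closed by a direct edge.
Euclidean (axiom 5): yes — any two successors of a common world are S-related.
Serial (axiom D): yes — every world has a successor (e.g. 1 S 1).
Reflexive (axiom T): no — 5 is not related to itself.
So F validates K, K4, K45, KD45; S5 would additionally require S to be reflexive. The strongest is KD45.

KD45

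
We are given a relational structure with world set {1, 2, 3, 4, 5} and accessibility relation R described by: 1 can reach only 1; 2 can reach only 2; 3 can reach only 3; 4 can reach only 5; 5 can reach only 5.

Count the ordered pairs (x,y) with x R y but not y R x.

Enumerating: (4,5).

1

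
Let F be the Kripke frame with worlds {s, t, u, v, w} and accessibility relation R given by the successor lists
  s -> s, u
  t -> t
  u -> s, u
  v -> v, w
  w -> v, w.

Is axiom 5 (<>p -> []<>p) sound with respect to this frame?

By correspondence theory, 5 is valid on a frame iff R is Euclidean.
Euclidean: yes — any two successors of a common world are R-related.

Yes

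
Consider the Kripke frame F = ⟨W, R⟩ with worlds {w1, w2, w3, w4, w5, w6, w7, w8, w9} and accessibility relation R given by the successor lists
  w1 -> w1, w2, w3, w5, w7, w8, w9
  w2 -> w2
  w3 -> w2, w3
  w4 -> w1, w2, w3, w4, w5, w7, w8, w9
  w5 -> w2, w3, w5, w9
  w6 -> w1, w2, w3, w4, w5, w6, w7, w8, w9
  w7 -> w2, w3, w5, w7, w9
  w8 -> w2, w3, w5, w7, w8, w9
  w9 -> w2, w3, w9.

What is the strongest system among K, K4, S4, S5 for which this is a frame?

Transitive (axiom 4): yes — every two-step R-path is closed by a direct edge.
Reflexive (axiom T): yes — every world is R-related to itself.
Euclidean (axiom 5): no — w1 R w2 and w1 R w3, but not w2 R w3.
So F validates K, K4, S4; S5 would additionally require R to be Euclidean. The strongest is S4.

S4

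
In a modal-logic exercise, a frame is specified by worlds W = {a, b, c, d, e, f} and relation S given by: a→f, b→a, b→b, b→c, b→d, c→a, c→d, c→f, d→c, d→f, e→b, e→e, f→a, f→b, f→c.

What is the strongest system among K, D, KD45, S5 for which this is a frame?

Serial (axiom D): yes — every world has a successor (e.g. a S f).
Euclidean (axiom 5): no — b S a and b S c, but not a S c.
Transitive (axiom 4): no — a S f and f S b, but not a S b.
Reflexive (axiom T): no — a is not related to itself.
So F validates K, D; KD45 would additionally require S to be Euclidean and transitive. The strongest is D.

D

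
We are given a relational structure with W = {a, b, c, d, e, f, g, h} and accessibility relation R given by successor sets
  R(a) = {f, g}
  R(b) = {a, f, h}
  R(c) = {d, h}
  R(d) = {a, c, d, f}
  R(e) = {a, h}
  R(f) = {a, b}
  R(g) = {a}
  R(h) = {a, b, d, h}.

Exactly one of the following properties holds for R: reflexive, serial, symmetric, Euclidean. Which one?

serial

Reflexive: no — a is not related to itself.
Serial: yes — every world has a successor (e.g. a R f).
Symmetric: no — b R a but not a R b.
Euclidean: no — a R f and a R g, but not f R g.
Only serial holds.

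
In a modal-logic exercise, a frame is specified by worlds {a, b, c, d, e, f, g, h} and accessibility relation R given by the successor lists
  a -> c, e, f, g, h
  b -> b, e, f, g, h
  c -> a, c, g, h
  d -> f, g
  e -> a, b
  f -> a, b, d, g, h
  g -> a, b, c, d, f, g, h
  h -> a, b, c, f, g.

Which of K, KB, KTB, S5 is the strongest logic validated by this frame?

KB

Symmetric (axiom B): yes — every pair in R has its reverse in R.
Reflexive (axiom T): no — a is not related to itself.
Euclidean (axiom 5): no — a R c and a R e, but not c R e.
So F validates K, KB; KTB would additionally require R to be reflexive. The strongest is KB.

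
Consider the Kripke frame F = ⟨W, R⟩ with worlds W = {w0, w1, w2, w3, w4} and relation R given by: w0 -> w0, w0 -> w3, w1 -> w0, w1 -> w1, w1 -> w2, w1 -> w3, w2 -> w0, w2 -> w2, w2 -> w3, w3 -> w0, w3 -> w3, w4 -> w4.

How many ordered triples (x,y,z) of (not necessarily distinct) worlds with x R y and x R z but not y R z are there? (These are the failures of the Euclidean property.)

7

Enumerating: (w1,w0,w1), (w1,w0,w2), (w1,w2,w1), (w1,w3,w1), (w1,w3,w2), (w2,w0,w2), (w2,w3,w2).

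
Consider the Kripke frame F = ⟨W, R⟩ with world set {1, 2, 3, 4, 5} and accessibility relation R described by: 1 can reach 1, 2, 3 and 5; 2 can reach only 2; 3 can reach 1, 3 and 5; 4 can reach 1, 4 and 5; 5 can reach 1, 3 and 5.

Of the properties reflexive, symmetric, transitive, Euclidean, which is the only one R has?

Reflexive: yes — every world is R-related to itself.
Symmetric: no — 1 R 2 but not 2 R 1.
Transitive: no — 3 R 1 and 1 R 2, but not 3 R 2.
Euclidean: no — 1 R 2 and 1 R 3, but not 2 R 3.
Only reflexive holds.

reflexive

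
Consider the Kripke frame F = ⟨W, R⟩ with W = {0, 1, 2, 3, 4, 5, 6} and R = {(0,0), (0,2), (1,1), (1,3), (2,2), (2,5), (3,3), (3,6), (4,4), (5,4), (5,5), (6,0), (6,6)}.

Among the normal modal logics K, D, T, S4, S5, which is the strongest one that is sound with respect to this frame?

T

Serial (axiom D): yes — every world has a successor (e.g. 0 R 0).
Reflexive (axiom T): yes — every world is R-related to itself.
Transitive (axiom 4): no — 0 R 2 and 2 R 5, but not 0 R 5.
Euclidean (axiom 5): no — 0 R 2 and 0 R 0, but not 2 R 0.
So F validates K, D, T; S4 would additionally require R to be transitive. The strongest is T.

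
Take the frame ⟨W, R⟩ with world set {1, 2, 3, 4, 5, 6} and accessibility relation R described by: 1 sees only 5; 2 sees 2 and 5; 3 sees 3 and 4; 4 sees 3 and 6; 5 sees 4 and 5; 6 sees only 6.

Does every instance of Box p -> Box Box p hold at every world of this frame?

Axiom 4 corresponds to the accessibility relation being transitive.
Transitive: no — 1 R 5 and 5 R 4, but not 1 R 4.

No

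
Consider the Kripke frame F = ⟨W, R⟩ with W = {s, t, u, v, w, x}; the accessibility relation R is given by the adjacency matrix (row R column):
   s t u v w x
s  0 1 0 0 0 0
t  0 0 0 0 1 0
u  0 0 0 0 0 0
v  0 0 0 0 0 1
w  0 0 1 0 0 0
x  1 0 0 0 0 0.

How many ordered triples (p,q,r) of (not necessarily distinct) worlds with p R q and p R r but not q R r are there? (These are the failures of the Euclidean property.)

Enumerating: (s,t,t), (t,w,w), (v,x,x), (w,u,u), (x,s,s).

5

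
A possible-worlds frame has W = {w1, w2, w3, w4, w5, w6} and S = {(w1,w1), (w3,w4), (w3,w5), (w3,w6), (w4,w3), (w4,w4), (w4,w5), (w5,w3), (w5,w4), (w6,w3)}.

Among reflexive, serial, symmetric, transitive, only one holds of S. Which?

Reflexive: no — w2 is not related to itself.
Serial: no — w2 has no S-successor.
Symmetric: yes — every pair in S has its reverse in S.
Transitive: no — w4 S w3 and w3 S w6, but not w4 S w6.
Only symmetric holds.

symmetric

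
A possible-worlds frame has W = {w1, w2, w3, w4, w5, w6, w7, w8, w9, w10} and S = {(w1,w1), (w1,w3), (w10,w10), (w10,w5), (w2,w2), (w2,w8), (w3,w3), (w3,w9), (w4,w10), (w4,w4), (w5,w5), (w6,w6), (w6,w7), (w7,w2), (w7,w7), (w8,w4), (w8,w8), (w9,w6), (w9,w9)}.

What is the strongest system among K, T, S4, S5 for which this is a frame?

Reflexive (axiom T): yes — every world is S-related to itself.
Transitive (axiom 4): no — w1 S w3 and w3 S w9, but not w1 S w9.
Euclidean (axiom 5): no — w1 S w3 and w1 S w1, but not w3 S w1.
So F validates K, T; S4 would additionally require S to be transitive. The strongest is T.

T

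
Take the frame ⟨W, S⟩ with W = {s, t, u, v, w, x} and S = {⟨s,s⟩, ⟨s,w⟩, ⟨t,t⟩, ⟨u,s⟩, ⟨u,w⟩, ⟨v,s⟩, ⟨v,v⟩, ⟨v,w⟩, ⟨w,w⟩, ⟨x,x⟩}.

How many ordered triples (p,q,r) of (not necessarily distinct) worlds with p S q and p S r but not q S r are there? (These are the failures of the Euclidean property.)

5

Enumerating: (s,w,s), (u,w,s), (v,s,v), (v,w,s), (v,w,v).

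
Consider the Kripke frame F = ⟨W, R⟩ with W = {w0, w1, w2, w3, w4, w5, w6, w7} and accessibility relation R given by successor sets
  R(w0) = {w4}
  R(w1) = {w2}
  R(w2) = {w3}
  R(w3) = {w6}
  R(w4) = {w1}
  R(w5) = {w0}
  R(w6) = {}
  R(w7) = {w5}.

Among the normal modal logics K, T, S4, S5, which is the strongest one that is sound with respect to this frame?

Reflexive (axiom T): no — w0 is not related to itself.
Transitive (axiom 4): no — w0 R w4 and w4 R w1, but not w0 R w1.
Euclidean (axiom 5): no — w0 R w4 and w0 R w4, but not w4 R w4.
So F validates K; T would additionally require R to be reflexive. The strongest is K.

K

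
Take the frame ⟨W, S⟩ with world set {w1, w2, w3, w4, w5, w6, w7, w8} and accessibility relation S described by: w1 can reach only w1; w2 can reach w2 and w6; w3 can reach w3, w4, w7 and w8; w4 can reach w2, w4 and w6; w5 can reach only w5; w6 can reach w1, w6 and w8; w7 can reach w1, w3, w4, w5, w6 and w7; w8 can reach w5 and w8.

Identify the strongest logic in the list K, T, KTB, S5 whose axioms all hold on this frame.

T

Reflexive (axiom T): yes — every world is S-related to itself.
Symmetric (axiom B): no — w2 S w6 but not w6 S w2.
Euclidean (axiom 5): no — w3 S w4 and w3 S w7, but not w4 S w7.
So F validates K, T; KTB would additionally require S to be symmetric. The strongest is T.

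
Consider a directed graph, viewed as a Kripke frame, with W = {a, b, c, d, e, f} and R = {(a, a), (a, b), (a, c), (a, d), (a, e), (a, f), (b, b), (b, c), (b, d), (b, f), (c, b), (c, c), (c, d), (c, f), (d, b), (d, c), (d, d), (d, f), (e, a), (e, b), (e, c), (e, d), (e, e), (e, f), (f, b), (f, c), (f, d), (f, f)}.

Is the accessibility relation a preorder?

Yes

Reflexive: yes — every world is R-related to itself.
Transitive: yes — every two-step R-path is closed by a direct edge.
So R is a preorder.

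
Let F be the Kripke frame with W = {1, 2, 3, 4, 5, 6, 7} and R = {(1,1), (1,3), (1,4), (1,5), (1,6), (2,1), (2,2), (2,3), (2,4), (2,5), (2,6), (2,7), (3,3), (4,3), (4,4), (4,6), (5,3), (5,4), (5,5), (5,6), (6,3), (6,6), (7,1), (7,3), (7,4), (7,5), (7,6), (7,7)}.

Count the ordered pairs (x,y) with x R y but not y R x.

21

Enumerating: (1,3), (1,4), (1,5), (1,6), (2,1), (2,3), (2,4), (2,5), (2,6), (2,7), (4,3), (4,6), … and 9 more.
Total: 21.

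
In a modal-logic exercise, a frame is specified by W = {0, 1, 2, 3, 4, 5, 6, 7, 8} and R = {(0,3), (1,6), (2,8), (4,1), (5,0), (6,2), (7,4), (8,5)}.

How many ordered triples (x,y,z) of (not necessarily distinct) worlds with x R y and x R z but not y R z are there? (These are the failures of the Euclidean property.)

Enumerating: (0,3,3), (1,6,6), (2,8,8), (4,1,1), (5,0,0), (6,2,2), (7,4,4), (8,5,5).

8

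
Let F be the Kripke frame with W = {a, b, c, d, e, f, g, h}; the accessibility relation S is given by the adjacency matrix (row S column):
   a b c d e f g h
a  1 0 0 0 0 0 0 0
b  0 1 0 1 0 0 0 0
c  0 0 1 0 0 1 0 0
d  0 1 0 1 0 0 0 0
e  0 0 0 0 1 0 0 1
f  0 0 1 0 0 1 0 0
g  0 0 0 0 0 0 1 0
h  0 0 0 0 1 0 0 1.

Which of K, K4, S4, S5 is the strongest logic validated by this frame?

Transitive (axiom 4): yes — every two-step S-path is closed by a direct edge.
Reflexive (axiom T): yes — every world is S-related to itself.
Euclidean (axiom 5): yes — any two successors of a common world are S-related.
So F validates K, K4, S4, S5. The strongest is S5.

S5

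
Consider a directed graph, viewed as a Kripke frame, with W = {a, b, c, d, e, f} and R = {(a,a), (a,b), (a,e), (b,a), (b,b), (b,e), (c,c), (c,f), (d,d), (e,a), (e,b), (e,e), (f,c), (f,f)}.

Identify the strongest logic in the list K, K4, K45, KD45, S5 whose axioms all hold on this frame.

S5

Transitive (axiom 4): yes — every two-step R-path is closed by a direct edge.
Euclidean (axiom 5): yes — any two successors of a common world are R-related.
Serial (axiom D): yes — every world has a successor (e.g. a R a).
Reflexive (axiom T): yes — every world is R-related to itself.
So F validates K, K4, K45, KD45, S5. The strongest is S5.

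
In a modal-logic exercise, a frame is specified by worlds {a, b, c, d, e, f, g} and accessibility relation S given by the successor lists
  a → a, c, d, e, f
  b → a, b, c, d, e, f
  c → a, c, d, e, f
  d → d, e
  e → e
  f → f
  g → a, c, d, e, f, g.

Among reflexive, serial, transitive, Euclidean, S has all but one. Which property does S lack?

Reflexive: yes — every world is S-related to itself.
Serial: yes — every world has a successor (e.g. a S a).
Transitive: yes — every two-step S-path is closed by a direct edge.
Euclidean: no — a S d and a S c, but not d S c.
Only Euclidean fails.

Euclidean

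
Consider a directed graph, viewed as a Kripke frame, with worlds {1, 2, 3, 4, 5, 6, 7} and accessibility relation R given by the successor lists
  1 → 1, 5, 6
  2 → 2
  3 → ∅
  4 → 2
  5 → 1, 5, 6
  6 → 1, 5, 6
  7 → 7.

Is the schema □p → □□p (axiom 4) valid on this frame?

Axiom 4 corresponds to the accessibility relation being transitive.
Transitive: yes — every two-step R-path is closed by a direct edge.

Yes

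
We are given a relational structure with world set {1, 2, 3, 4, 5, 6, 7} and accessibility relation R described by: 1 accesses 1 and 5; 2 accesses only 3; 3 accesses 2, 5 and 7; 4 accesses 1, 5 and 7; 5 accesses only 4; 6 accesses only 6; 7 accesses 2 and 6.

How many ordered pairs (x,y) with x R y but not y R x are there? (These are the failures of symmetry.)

7

Enumerating: (1,5), (3,5), (3,7), (4,1), (4,7), (7,2), (7,6).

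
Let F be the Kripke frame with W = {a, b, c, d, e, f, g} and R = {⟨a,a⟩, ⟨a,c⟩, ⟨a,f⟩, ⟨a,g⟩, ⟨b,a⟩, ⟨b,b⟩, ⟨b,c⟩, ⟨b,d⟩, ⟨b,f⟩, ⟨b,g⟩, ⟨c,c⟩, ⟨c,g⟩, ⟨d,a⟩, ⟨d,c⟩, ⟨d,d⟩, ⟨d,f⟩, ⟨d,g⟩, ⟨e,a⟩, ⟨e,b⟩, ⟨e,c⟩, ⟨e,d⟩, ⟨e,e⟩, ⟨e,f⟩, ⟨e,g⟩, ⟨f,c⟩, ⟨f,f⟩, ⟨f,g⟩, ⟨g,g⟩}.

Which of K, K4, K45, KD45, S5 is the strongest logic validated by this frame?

Transitive (axiom 4): yes — every two-step R-path is closed by a direct edge.
Euclidean (axiom 5): no — a R c and a R f, but not c R f.
Serial (axiom D): yes — every world has a successor (e.g. a R a).
Reflexive (axiom T): yes — every world is R-related to itself.
So F validates K, K4; K45 would additionally require R to be Euclidean. The strongest is K4.

K4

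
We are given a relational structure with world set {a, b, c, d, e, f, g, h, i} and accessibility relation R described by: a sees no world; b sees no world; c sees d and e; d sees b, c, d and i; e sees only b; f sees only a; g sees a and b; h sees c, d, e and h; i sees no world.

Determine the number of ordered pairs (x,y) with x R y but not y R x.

10

Enumerating: (c,e), (d,b), (d,i), (e,b), (f,a), (g,a), (g,b), (h,c), (h,d), (h,e).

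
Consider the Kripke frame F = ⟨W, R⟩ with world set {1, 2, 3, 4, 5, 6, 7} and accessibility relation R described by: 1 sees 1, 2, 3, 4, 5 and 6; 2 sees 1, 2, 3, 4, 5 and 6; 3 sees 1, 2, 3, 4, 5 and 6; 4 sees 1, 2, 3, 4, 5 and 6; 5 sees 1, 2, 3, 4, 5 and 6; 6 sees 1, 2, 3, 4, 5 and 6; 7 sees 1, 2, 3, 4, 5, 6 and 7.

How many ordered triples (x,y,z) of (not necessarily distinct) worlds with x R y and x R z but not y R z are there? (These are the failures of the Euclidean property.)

6

Enumerating: (7,1,7), (7,2,7), (7,3,7), (7,4,7), (7,5,7), (7,6,7).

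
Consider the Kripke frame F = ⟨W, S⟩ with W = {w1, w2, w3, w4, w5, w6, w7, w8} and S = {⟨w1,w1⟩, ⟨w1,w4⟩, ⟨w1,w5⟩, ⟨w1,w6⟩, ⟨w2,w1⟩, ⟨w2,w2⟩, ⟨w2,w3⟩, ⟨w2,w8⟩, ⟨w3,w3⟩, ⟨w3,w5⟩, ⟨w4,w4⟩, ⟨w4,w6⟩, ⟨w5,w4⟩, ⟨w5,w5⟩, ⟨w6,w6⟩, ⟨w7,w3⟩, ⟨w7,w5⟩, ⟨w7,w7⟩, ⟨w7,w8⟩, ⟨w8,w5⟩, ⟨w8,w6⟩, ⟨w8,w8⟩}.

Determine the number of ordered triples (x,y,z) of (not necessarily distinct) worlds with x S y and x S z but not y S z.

30

Enumerating: (w1,w4,w1), (w1,w4,w5), (w1,w5,w1), (w1,w5,w6), (w1,w6,w1), (w1,w6,w4), (w1,w6,w5), (w2,w1,w2), (w2,w1,w3), (w2,w1,w8), (w2,w3,w1), (w2,w3,w2), … and 18 more.
Total: 30.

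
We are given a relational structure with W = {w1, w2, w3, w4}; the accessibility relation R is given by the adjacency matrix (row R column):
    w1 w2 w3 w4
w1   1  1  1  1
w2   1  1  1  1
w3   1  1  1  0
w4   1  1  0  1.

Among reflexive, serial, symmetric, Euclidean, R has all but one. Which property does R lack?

Reflexive: yes — every world is R-related to itself.
Serial: yes — every world has a successor (e.g. w1 R w1).
Symmetric: yes — every pair in R has its reverse in R.
Euclidean: no — w1 R w3 and w1 R w4, but not w3 R w4.
Only Euclidean fails.

Euclidean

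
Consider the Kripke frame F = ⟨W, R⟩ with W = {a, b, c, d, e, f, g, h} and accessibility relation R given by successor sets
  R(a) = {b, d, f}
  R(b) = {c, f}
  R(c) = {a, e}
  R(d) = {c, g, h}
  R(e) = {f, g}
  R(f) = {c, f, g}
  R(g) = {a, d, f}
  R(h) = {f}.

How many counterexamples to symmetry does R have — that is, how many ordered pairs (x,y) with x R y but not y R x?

Enumerating: (a,b), (a,d), (a,f), (b,c), (b,f), (c,a), (c,e), (d,c), (d,h), (e,f), (e,g), (f,c), (g,a), (h,f).

14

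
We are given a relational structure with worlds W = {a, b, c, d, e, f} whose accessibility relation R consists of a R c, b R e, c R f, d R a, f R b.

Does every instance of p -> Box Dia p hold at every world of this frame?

No

Axiom B corresponds to the accessibility relation being symmetric.
Symmetric: no — a R c but not c R a.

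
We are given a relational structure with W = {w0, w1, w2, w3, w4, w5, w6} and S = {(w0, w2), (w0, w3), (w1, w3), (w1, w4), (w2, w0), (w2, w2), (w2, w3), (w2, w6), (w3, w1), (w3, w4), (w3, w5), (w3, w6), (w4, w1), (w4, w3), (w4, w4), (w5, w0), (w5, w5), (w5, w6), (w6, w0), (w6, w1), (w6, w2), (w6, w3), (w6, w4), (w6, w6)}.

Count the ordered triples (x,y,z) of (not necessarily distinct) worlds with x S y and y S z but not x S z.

30

Enumerating: (w0,w2,w0), (w0,w2,w6), (w0,w3,w1), (w0,w3,w4), (w0,w3,w5), (w0,w3,w6), (w1,w3,w1), (w1,w3,w5), (w1,w3,w6), (w1,w4,w1), (w2,w3,w1), (w2,w3,w4), … and 18 more.
Total: 30.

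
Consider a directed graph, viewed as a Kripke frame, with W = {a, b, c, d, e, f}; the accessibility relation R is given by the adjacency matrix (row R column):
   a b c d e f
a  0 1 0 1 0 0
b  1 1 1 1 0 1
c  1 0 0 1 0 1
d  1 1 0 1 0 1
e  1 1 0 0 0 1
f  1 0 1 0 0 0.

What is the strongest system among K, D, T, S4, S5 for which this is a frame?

Serial (axiom D): yes — every world has a successor (e.g. a R b).
Reflexive (axiom T): no — a is not related to itself.
Transitive (axiom 4): no — a R b and b R c, but not a R c.
Euclidean (axiom 5): no — b R a and b R c, but not a R c.
So F validates K, D; T would additionally require R to be reflexive. The strongest is D.

D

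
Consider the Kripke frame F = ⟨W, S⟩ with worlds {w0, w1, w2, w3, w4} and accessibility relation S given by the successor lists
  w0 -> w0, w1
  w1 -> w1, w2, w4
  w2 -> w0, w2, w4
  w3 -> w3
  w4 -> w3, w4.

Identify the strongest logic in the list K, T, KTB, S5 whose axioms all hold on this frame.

Reflexive (axiom T): yes — every world is S-related to itself.
Symmetric (axiom B): no — w0 S w1 but not w1 S w0.
Euclidean (axiom 5): no — w1 S w4 and w1 S w2, but not w4 S w2.
So F validates K, T; KTB would additionally require S to be symmetric. The strongest is T.

T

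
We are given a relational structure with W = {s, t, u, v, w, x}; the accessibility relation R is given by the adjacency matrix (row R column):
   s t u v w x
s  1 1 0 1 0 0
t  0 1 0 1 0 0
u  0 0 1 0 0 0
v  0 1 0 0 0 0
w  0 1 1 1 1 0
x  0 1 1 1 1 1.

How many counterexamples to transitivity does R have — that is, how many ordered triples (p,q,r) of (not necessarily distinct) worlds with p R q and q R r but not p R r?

Enumerating: (v,t,v).

1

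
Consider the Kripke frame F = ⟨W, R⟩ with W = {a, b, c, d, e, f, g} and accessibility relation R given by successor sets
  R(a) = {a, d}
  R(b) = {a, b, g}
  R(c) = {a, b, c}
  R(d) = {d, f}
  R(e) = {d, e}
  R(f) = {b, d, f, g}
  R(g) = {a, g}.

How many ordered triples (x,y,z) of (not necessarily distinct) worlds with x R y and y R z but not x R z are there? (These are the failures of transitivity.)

Enumerating: (a,d,f), (b,a,d), (c,a,d), (c,b,g), (d,f,b), (d,f,g), (e,d,f), (f,b,a), (f,g,a), (g,a,d).

10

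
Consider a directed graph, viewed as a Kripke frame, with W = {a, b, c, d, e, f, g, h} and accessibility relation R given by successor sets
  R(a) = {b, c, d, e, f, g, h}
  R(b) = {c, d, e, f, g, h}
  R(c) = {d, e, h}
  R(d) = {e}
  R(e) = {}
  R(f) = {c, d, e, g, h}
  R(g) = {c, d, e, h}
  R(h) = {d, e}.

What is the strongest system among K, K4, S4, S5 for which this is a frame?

Transitive (axiom 4): yes — every two-step R-path is closed by a direct edge.
Reflexive (axiom T): no — a is not related to itself.
Euclidean (axiom 5): no — a R c and a R b, but not c R b.
So F validates K, K4; S4 would additionally require R to be reflexive. The strongest is K4.

K4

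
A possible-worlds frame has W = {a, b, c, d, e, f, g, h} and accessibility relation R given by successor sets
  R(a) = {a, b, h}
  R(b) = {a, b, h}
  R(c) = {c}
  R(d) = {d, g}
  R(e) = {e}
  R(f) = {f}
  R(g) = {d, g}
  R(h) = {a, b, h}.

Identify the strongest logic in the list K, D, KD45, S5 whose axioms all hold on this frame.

Serial (axiom D): yes — every world has a successor (e.g. a R a).
Euclidean (axiom 5): yes — any two successors of a common world are R-related.
Transitive (axiom 4): yes — every two-step R-path is closed by a direct edge.
Reflexive (axiom T): yes — every world is R-related to itself.
So F validates K, D, KD45, S5. The strongest is S5.

S5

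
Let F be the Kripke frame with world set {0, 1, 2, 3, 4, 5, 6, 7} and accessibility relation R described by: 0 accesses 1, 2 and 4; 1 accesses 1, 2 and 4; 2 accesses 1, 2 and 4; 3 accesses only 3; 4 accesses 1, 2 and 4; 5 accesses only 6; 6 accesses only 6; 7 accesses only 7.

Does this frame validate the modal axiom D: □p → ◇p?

The schema D characterises exactly the serial frames.
Serial: yes — every world has a successor (e.g. 0 R 1).

Yes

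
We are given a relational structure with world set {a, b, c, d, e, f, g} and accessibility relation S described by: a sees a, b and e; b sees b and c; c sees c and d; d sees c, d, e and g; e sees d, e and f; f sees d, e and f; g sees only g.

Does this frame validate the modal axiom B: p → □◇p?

No

The schema B characterises exactly the symmetric frames.
Symmetric: no — a S b but not b S a.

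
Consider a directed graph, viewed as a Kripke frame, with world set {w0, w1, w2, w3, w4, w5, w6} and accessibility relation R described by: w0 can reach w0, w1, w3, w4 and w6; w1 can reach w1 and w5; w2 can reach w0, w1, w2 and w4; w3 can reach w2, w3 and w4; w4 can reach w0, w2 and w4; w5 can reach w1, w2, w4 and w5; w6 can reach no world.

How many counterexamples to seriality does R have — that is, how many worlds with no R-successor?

1

Enumerating: w6.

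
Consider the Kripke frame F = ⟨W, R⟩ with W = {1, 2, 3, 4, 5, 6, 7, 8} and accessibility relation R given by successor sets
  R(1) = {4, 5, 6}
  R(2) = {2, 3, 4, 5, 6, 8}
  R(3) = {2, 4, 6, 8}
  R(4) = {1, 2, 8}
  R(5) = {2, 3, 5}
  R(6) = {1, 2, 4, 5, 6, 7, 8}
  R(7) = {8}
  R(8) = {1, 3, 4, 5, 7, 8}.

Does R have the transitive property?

Transitive: no — 1 R 4 and 4 R 2, but not 1 R 2.

No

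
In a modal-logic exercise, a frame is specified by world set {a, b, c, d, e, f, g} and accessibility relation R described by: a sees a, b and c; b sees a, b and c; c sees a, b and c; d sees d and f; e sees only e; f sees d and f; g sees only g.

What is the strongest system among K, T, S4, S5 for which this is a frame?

S5

Reflexive (axiom T): yes — every world is R-related to itself.
Transitive (axiom 4): yes — every two-step R-path is closed by a direct edge.
Euclidean (axiom 5): yes — any two successors of a common world are R-related.
So F validates K, T, S4, S5. The strongest is S5.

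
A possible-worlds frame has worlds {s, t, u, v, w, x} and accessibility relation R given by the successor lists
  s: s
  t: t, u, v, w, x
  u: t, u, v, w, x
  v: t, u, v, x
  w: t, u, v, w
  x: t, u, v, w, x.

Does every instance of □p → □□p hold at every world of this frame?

Axiom 4 corresponds to the accessibility relation being transitive.
Transitive: no — v R t and t R w, but not v R w.

No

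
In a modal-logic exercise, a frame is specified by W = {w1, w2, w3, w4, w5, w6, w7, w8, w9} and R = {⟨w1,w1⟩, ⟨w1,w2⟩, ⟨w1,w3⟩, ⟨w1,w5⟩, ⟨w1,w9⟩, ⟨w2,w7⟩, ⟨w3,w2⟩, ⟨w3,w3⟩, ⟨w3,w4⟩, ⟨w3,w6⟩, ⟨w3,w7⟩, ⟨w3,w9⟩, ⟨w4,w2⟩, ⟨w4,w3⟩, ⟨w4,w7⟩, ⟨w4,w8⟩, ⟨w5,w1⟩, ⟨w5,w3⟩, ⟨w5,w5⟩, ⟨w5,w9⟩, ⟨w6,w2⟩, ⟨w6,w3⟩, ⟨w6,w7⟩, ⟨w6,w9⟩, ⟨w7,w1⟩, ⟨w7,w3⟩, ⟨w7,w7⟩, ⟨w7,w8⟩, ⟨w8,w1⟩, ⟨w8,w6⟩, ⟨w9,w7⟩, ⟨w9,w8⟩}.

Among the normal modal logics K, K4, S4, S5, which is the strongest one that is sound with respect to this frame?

K

Transitive (axiom 4): no — w1 R w2 and w2 R w7, but not w1 R w7.
Reflexive (axiom T): no — w2 is not related to itself.
Euclidean (axiom 5): no — w1 R w2 and w1 R w3, but not w2 R w3.
So F validates K; K4 would additionally require R to be transitive. The strongest is K.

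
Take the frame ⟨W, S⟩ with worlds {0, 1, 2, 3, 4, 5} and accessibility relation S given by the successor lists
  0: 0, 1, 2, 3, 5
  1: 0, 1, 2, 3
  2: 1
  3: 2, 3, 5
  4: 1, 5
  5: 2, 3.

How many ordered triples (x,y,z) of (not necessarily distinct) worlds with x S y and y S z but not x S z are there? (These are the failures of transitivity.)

13

Enumerating: (1,0,5), (1,3,5), (2,1,0), (2,1,2), (2,1,3), (3,2,1), (4,1,0), (4,1,2), (4,1,3), (4,5,2), (4,5,3), (5,2,1), (5,3,5).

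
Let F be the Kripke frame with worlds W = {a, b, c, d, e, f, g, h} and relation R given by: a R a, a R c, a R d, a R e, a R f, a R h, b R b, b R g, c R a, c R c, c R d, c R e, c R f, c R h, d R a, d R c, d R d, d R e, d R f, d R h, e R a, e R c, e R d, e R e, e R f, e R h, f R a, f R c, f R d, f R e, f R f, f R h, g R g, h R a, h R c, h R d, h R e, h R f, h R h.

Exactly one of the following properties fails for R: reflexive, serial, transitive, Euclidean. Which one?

Reflexive: yes — every world is R-related to itself.
Serial: yes — every world has a successor (e.g. a R a).
Transitive: yes — every two-step R-path is closed by a direct edge.
Euclidean: no — b R g and b R b, but not g R b.
Only Euclidean fails.

Euclidean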